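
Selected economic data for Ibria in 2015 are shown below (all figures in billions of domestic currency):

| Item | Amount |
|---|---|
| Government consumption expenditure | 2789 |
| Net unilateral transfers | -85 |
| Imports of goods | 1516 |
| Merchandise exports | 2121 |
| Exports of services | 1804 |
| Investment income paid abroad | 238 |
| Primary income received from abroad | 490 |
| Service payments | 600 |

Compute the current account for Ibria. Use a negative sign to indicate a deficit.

Goods balance = 2121 - 1516 = 605
Services balance = 1804 - 600 = 1204
Trade balance (goods + services) = 605 + 1204 = 1809
Net primary income = 490 - 238 = 252
Net secondary income = -85
Current account = 1809 + 252 + (-85) = 1976

1976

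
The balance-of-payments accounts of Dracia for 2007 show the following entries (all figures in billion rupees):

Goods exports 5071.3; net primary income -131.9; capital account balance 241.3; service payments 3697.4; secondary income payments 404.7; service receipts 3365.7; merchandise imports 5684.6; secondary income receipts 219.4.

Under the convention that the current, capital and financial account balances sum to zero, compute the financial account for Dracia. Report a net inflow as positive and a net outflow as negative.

Goods balance = 5071.3 - 5684.6 = -613.3
Services balance = 3365.7 - 3697.4 = -331.7
Trade balance (goods + services) = -613.3 + (-331.7) = -945.0
Net primary income = -131.9
Net secondary income = 219.4 - 404.7 = -185.3
Current account = -945.0 + (-131.9) + (-185.3) = -1262.2
Financial account = -(-1262.2 + 241.3) = 1020.9

1020.9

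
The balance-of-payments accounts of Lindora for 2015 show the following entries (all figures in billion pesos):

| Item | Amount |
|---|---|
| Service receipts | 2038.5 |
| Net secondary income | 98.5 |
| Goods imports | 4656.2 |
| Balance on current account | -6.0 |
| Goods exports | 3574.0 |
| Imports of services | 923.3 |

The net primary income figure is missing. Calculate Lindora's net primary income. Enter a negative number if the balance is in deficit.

Current account = goods balance + services balance + net primary income + net secondary income
Sum of the known components = 131.5
Net primary income = CA - (known components) = -6.0 - 131.5 = -137.5

-137.5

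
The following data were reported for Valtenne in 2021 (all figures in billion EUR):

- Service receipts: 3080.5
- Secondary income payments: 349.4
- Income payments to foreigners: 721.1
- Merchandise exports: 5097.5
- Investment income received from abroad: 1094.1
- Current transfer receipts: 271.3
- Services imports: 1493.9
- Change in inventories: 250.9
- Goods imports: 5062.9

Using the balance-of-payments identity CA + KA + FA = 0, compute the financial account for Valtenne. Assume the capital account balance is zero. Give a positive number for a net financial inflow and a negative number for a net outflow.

Goods balance = 5097.5 - 5062.9 = 34.6
Services balance = 3080.5 - 1493.9 = 1586.6
Trade balance (goods + services) = 34.6 + 1586.6 = 1621.2
Net primary income = 1094.1 - 721.1 = 373.0
Net secondary income = 271.3 - 349.4 = -78.1
Current account = 1621.2 + 373.0 + (-78.1) = 1916.1
Financial account = -(1916.1) = -1916.1

-1916.1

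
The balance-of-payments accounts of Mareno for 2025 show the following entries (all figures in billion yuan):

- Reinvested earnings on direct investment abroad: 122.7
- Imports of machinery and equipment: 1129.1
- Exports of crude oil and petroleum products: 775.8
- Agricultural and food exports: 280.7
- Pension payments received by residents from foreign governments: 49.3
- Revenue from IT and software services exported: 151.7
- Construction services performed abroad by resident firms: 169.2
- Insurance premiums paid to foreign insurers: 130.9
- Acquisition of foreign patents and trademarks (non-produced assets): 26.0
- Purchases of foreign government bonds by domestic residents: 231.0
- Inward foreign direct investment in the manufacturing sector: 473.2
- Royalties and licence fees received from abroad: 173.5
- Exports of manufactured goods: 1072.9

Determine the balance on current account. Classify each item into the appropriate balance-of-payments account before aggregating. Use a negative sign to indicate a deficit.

1535.8

Goods: 280.7 + 1072.9 - 1129.1 + 775.8 = 1000.3
Services: 173.5 + 151.7 + 169.2 - 130.9 = 363.5
Primary income: 122.7
Secondary income: 49.3
Current account = 1000.3 + 363.5 + 122.7 + 49.3 = 1535.8
(Excluded from the current account — capital account: acquisition of foreign patents and trademarks (non-produced assets) 26.0; financial account: purchases of foreign government bonds by domestic residents 231.0, inward foreign direct investment in the manufacturing sector 473.2.)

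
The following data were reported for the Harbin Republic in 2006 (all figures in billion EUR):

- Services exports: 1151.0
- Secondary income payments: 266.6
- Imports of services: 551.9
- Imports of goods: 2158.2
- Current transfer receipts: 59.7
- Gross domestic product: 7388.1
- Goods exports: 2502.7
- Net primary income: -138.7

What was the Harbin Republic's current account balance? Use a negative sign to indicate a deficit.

Goods balance = 2502.7 - 2158.2 = 344.5
Services balance = 1151.0 - 551.9 = 599.1
Trade balance (goods + services) = 344.5 + 599.1 = 943.6
Net primary income = -138.7
Net secondary income = 59.7 - 266.6 = -206.9
Current account = 943.6 + (-138.7) + (-206.9) = 598.0

598.0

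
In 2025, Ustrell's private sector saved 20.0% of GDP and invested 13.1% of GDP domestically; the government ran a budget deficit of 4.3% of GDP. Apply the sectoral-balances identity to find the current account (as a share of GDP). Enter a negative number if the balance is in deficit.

2.6

By the sectoral-balances identity, CA = (S_private - I) + (T - G).
Private balance = 20.0 - 13.1 = 6.9
Government balance (T - G) = -4.3
CA = 6.9 + (-4.3) = 2.6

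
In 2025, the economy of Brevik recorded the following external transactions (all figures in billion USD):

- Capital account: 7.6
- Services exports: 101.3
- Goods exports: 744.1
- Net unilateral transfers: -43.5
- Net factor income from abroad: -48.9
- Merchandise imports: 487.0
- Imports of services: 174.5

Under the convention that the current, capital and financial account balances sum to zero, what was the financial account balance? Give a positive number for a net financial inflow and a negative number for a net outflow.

Goods balance = 744.1 - 487.0 = 257.1
Services balance = 101.3 - 174.5 = -73.2
Trade balance (goods + services) = 257.1 + (-73.2) = 183.9
Net primary income = -48.9
Net secondary income = -43.5
Current account = 183.9 + (-48.9) + (-43.5) = 91.5
Financial account = -(91.5 + 7.6) = -99.1

-99.1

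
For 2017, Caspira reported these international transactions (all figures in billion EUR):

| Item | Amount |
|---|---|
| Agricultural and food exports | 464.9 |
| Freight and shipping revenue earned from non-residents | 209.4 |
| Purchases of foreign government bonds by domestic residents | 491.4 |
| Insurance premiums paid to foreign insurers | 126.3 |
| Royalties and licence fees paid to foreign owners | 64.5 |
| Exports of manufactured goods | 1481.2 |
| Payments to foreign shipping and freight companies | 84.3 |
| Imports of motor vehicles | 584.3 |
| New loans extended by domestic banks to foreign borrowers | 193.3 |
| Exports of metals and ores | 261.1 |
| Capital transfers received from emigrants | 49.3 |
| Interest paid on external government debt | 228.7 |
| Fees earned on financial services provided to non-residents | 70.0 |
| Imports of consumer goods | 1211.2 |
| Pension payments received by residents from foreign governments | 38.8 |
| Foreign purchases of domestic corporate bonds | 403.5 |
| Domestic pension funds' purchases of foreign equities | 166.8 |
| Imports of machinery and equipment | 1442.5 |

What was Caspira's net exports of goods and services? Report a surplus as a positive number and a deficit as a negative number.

Goods: -584.3 + 464.9 + 261.1 - 1442.5 - 1211.2 + 1481.2 = -1030.8
Services: -84.3 + 209.4 - 126.3 - 64.5 + 70.0 = 4.3
Trade balance = -1030.8 + 4.3 = -1026.5
(Excluded from the trade balance — financial account: purchases of foreign government bonds by domestic residents 491.4, new loans extended by domestic banks to foreign borrowers 193.3, foreign purchases of domestic corporate bonds 403.5, domestic pension funds' purchases of foreign equities 166.8; capital account: capital transfers received from emigrants 49.3; primary income: interest paid on external government debt 228.7; secondary income: pension payments received by residents from foreign governments 38.8.)

-1026.5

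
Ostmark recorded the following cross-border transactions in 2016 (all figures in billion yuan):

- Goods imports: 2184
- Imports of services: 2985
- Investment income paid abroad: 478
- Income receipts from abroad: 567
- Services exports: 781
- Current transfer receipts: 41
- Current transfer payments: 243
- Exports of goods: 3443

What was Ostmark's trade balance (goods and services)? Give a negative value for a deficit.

Goods balance = 3443 - 2184 = 1259
Services balance = 781 - 2985 = -2204
Trade balance (goods + services) = 1259 + (-2204) = -945

-945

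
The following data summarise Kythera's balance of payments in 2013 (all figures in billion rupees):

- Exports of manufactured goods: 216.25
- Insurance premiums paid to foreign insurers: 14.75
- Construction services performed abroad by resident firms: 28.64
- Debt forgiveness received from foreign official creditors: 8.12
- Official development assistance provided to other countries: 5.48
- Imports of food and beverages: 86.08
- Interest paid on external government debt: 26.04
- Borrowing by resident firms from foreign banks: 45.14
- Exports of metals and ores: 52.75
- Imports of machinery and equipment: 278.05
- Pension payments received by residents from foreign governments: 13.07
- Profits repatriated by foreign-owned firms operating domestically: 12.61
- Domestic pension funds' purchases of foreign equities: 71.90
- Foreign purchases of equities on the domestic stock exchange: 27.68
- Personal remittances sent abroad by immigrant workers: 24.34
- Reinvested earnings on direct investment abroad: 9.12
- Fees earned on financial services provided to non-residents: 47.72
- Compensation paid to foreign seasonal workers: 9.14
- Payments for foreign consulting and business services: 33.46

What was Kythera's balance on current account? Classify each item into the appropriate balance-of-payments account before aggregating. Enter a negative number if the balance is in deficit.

Goods: -278.05 + 216.25 + 52.75 - 86.08 = -95.13
Services: 47.72 - 33.46 + 28.64 - 14.75 = 28.15
Primary income: 9.12 - 26.04 - 9.14 - 12.61 = -38.67
Secondary income: -24.34 - 5.48 + 13.07 = -16.75
Current account = (-95.13) + 28.15 + (-38.67) + (-16.75) = -122.40
(Excluded from the current account — capital account: debt forgiveness received from foreign official creditors 8.12; financial account: borrowing by resident firms from foreign banks 45.14, domestic pension funds' purchases of foreign equities 71.90, foreign purchases of equities on the domestic stock exchange 27.68.)

-122.40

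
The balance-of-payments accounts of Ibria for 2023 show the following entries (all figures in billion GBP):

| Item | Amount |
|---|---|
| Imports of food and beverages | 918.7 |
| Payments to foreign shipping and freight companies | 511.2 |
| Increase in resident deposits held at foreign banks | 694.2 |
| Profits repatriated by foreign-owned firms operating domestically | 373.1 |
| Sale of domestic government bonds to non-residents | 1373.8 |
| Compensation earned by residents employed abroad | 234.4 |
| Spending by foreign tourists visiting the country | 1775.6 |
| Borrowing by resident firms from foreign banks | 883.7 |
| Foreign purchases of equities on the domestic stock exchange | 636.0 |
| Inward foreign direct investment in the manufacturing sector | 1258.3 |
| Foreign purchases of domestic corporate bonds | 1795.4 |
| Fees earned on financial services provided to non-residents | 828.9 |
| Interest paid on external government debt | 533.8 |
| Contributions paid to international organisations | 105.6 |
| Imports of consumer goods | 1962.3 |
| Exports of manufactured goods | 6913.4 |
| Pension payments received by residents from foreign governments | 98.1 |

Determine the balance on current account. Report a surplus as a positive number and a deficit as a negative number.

5445.7

Goods: 6913.4 - 1962.3 - 918.7 = 4032.4
Services: 1775.6 + 828.9 - 511.2 = 2093.3
Primary income: 234.4 - 373.1 - 533.8 = -672.5
Secondary income: 98.1 - 105.6 = -7.5
Current account = 4032.4 + 2093.3 + (-672.5) + (-7.5) = 5445.7
(Excluded from the current account — financial account: increase in resident deposits held at foreign banks 694.2, sale of domestic government bonds to non-residents 1373.8, borrowing by resident firms from foreign banks 883.7, foreign purchases of equities on the domestic stock exchange 636.0, inward foreign direct investment in the manufacturing sector 1258.3, foreign purchases of domestic corporate bonds 1795.4.)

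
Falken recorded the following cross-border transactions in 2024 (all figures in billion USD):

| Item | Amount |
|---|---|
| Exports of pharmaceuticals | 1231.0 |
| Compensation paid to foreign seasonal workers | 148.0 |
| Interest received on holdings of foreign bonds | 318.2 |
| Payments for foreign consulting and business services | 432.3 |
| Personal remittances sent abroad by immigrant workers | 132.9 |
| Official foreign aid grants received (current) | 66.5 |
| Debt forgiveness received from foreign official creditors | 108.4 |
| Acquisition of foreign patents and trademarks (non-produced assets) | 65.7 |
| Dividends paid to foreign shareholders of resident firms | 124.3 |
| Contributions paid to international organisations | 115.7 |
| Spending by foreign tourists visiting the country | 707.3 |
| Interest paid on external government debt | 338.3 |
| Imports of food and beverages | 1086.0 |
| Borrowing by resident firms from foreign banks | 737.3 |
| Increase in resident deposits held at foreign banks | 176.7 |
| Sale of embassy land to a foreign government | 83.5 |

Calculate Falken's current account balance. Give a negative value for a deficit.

-54.5

Goods: 1231.0 - 1086.0 = 145.0
Services: -432.3 + 707.3 = 275.0
Primary income: -148.0 + 318.2 - 338.3 - 124.3 = -292.4
Secondary income: 66.5 - 115.7 - 132.9 = -182.1
Current account = 145.0 + 275.0 + (-292.4) + (-182.1) = -54.5
(Excluded from the current account — capital account: debt forgiveness received from foreign official creditors 108.4, acquisition of foreign patents and trademarks (non-produced assets) 65.7, sale of embassy land to a foreign government 83.5; financial account: borrowing by resident firms from foreign banks 737.3, increase in resident deposits held at foreign banks 176.7.)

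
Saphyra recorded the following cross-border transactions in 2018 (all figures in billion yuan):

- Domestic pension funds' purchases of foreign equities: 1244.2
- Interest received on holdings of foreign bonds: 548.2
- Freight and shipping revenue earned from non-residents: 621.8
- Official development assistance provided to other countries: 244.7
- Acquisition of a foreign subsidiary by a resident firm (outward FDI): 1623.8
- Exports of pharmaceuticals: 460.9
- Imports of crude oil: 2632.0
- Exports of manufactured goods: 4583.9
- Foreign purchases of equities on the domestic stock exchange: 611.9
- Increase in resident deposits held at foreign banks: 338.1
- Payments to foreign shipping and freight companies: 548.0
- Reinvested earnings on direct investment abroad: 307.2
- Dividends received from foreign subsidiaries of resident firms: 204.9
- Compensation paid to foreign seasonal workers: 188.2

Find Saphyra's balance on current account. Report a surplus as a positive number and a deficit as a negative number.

Goods: 460.9 - 2632.0 + 4583.9 = 2412.8
Services: -548.0 + 621.8 = 73.8
Primary income: -188.2 + 548.2 + 204.9 + 307.2 = 872.1
Secondary income: -244.7
Current account = 2412.8 + 73.8 + 872.1 + (-244.7) = 3114.0
(Excluded from the current account — financial account: domestic pension funds' purchases of foreign equities 1244.2, acquisition of a foreign subsidiary by a resident firm (outward FDI) 1623.8, foreign purchases of equities on the domestic stock exchange 611.9, increase in resident deposits held at foreign banks 338.1.)

3114.0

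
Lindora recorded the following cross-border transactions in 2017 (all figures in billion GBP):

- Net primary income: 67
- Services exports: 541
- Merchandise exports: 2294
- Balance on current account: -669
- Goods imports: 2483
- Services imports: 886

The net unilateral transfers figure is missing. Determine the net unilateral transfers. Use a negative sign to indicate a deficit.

Current account = goods balance + services balance + net primary income + net secondary income
Sum of the known components = -467
Net unilateral transfers = CA - (known components) = -669 - (-467) = -202

-202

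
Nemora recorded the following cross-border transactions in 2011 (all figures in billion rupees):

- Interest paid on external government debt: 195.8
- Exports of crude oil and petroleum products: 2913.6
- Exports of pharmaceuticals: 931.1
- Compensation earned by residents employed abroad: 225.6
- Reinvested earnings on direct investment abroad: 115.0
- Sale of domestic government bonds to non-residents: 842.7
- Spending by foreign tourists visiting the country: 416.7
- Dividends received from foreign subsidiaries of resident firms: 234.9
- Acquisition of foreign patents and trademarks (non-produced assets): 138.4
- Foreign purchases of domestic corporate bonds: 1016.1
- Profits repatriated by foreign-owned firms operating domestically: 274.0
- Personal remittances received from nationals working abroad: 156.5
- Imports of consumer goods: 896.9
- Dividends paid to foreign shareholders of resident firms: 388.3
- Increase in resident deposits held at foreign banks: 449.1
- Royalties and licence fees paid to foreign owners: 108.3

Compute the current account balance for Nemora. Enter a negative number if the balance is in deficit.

3130.1

Goods: 2913.6 - 896.9 + 931.1 = 2947.8
Services: -108.3 + 416.7 = 308.4
Primary income: 225.6 + 115.0 + 234.9 - 195.8 - 274.0 - 388.3 = -282.6
Secondary income: 156.5
Current account = 2947.8 + 308.4 + (-282.6) + 156.5 = 3130.1
(Excluded from the current account — financial account: sale of domestic government bonds to non-residents 842.7, foreign purchases of domestic corporate bonds 1016.1, increase in resident deposits held at foreign banks 449.1; capital account: acquisition of foreign patents and trademarks (non-produced assets) 138.4.)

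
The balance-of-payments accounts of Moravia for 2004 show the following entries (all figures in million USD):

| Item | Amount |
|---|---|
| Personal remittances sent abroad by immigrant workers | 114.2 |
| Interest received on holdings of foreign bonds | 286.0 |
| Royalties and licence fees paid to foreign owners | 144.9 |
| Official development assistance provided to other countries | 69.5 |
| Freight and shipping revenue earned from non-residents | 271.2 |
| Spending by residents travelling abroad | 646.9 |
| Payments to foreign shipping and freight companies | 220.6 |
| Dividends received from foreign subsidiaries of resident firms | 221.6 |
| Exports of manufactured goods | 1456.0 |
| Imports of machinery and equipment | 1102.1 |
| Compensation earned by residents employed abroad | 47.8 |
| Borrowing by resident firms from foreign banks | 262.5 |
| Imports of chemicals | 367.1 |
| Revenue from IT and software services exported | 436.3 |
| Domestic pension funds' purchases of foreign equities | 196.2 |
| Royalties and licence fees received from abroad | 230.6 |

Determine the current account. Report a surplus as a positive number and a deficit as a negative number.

Goods: -367.1 - 1102.1 + 1456.0 = -13.2
Services: 436.3 + 271.2 - 220.6 + 230.6 - 646.9 - 144.9 = -74.3
Primary income: 47.8 + 221.6 + 286.0 = 555.4
Secondary income: -69.5 - 114.2 = -183.7
Current account = (-13.2) + (-74.3) + 555.4 + (-183.7) = 284.2
(Excluded from the current account — financial account: borrowing by resident firms from foreign banks 262.5, domestic pension funds' purchases of foreign equities 196.2.)

284.2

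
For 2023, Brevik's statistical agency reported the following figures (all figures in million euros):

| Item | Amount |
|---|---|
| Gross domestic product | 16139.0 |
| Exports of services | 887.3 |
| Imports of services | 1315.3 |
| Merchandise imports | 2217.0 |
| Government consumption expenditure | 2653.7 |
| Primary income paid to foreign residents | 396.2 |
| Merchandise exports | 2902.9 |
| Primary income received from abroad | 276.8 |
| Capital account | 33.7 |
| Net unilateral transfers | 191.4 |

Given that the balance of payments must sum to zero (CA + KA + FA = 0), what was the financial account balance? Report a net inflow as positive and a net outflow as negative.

Goods balance = 2902.9 - 2217.0 = 685.9
Services balance = 887.3 - 1315.3 = -428.0
Trade balance (goods + services) = 685.9 + (-428.0) = 257.9
Net primary income = 276.8 - 396.2 = -119.4
Net secondary income = 191.4
Current account = 257.9 + (-119.4) + 191.4 = 329.9
Financial account = -(329.9 + 33.7) = -363.6

-363.6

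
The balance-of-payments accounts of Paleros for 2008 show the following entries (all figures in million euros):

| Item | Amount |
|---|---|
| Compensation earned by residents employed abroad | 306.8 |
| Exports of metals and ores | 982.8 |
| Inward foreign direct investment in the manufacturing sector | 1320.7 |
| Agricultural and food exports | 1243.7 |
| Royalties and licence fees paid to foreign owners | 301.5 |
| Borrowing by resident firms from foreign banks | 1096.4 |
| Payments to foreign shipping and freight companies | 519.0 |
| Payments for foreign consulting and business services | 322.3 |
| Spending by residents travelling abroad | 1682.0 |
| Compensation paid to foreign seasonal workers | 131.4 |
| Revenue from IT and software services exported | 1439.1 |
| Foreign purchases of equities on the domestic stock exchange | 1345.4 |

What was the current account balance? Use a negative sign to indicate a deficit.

1016.2

Goods: 1243.7 + 982.8 = 2226.5
Services: -1682.0 - 519.0 - 301.5 + 1439.1 - 322.3 = -1385.7
Primary income: -131.4 + 306.8 = 175.4
Current account = 2226.5 + (-1385.7) + 175.4 = 1016.2
(Excluded from the current account — financial account: inward foreign direct investment in the manufacturing sector 1320.7, borrowing by resident firms from foreign banks 1096.4, foreign purchases of equities on the domestic stock exchange 1345.4.)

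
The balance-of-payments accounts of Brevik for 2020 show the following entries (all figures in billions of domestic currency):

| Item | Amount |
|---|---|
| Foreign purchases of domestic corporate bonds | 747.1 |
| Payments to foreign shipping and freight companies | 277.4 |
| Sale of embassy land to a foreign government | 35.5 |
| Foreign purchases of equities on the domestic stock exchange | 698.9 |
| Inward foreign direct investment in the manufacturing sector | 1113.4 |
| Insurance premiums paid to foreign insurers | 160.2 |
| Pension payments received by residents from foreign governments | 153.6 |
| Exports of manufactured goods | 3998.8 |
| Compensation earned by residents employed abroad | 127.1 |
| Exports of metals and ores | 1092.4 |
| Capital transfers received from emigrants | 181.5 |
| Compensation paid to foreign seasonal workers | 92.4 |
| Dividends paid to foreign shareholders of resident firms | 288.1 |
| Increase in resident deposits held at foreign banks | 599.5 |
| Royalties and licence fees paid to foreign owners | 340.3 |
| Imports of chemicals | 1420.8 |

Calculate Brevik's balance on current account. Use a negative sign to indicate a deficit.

Goods: -1420.8 + 3998.8 + 1092.4 = 3670.4
Services: -160.2 - 277.4 - 340.3 = -777.9
Primary income: -92.4 - 288.1 + 127.1 = -253.4
Secondary income: 153.6
Current account = 3670.4 + (-777.9) + (-253.4) + 153.6 = 2792.7
(Excluded from the current account — financial account: foreign purchases of domestic corporate bonds 747.1, foreign purchases of equities on the domestic stock exchange 698.9, inward foreign direct investment in the manufacturing sector 1113.4, increase in resident deposits held at foreign banks 599.5; capital account: sale of embassy land to a foreign government 35.5, capital transfers received from emigrants 181.5.)

2792.7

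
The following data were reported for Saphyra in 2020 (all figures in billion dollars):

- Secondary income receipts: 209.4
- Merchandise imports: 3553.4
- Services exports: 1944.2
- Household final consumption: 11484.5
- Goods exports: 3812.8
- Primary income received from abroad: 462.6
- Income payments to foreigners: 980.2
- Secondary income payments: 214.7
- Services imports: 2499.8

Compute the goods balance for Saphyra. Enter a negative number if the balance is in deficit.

259.4

Goods balance = 3812.8 - 3553.4 = 259.4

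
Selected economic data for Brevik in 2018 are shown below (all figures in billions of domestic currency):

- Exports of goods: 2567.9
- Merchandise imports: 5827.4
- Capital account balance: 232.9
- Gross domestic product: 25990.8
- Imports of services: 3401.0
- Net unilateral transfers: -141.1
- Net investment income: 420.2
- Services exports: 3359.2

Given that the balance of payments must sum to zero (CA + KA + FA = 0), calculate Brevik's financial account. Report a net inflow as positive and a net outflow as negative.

2789.3

Goods balance = 2567.9 - 5827.4 = -3259.5
Services balance = 3359.2 - 3401.0 = -41.8
Trade balance (goods + services) = -3259.5 + (-41.8) = -3301.3
Net primary income = 420.2
Net secondary income = -141.1
Current account = -3301.3 + 420.2 + (-141.1) = -3022.2
Financial account = -(-3022.2 + 232.9) = 2789.3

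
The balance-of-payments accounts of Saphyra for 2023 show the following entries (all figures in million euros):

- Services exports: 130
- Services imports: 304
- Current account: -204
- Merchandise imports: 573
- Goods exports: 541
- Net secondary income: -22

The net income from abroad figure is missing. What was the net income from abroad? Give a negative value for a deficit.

Current account = goods balance + services balance + net primary income + net secondary income
Sum of the known components = -228
Net income from abroad = CA - (known components) = -204 - (-228) = 24

24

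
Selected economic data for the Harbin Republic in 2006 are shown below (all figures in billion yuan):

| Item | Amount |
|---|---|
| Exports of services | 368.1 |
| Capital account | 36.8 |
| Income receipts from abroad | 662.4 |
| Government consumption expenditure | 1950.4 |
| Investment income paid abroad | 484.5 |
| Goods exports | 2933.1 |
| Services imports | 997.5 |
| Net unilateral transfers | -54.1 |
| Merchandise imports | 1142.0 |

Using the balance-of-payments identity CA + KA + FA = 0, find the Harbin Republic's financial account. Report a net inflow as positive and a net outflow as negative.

Goods balance = 2933.1 - 1142.0 = 1791.1
Services balance = 368.1 - 997.5 = -629.4
Trade balance (goods + services) = 1791.1 + (-629.4) = 1161.7
Net primary income = 662.4 - 484.5 = 177.9
Net secondary income = -54.1
Current account = 1161.7 + 177.9 + (-54.1) = 1285.5
Financial account = -(1285.5 + 36.8) = -1322.3

-1322.3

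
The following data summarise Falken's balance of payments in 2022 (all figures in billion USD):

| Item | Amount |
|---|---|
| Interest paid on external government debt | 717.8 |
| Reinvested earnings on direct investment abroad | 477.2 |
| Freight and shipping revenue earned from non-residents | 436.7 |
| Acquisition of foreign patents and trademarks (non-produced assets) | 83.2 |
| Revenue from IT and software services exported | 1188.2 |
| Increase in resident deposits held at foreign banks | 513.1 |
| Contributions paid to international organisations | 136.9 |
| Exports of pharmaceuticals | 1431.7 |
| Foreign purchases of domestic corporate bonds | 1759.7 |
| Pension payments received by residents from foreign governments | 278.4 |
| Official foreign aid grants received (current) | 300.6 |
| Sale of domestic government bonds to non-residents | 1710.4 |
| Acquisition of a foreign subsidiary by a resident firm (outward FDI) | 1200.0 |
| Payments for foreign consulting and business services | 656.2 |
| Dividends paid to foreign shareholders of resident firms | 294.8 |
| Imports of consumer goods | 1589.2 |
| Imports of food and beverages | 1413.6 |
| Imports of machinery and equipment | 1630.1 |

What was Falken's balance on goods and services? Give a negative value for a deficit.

Goods: -1413.6 + 1431.7 - 1630.1 - 1589.2 = -3201.2
Services: 436.7 + 1188.2 - 656.2 = 968.7
Trade balance = -3201.2 + 968.7 = -2232.5
(Excluded from the trade balance — primary income: interest paid on external government debt 717.8, reinvested earnings on direct investment abroad 477.2, dividends paid to foreign shareholders of resident firms 294.8; capital account: acquisition of foreign patents and trademarks (non-produced assets) 83.2; financial account: increase in resident deposits held at foreign banks 513.1, foreign purchases of domestic corporate bonds 1759.7, sale of domestic government bonds to non-residents 1710.4, acquisition of a foreign subsidiary by a resident firm (outward FDI) 1200.0; secondary income: contributions paid to international organisations 136.9, pension payments received by residents from foreign governments 278.4, official foreign aid grants received (current) 300.6.)

-2232.5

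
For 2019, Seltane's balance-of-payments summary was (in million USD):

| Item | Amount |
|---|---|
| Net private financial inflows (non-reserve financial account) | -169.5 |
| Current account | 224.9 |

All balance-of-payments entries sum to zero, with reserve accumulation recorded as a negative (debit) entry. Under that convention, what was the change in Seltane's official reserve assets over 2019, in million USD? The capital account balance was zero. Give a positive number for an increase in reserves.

Official reserve transactions balance = -(224.9 + (-169.5)) = -55.4
An accumulation of reserves is recorded as a debit (negative entry), so the change in the stock of reserves is the negative of that balance.
Change in official reserves = -(-55.4) = 55.4

55.4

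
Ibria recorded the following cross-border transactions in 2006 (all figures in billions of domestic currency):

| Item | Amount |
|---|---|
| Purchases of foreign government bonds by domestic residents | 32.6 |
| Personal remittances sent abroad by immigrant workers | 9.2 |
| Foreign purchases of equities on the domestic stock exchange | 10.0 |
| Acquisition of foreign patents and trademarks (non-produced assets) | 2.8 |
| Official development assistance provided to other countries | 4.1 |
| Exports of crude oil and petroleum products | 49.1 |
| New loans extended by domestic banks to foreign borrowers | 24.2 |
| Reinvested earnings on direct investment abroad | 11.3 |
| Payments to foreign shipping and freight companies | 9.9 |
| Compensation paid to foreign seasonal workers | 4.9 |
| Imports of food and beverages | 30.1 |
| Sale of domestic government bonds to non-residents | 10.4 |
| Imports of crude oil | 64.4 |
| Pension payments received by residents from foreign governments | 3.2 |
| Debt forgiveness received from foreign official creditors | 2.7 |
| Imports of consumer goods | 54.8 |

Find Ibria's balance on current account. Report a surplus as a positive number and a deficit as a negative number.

-113.8

Goods: 49.1 - 30.1 - 64.4 - 54.8 = -100.2
Services: -9.9
Primary income: 11.3 - 4.9 = 6.4
Secondary income: -9.2 - 4.1 + 3.2 = -10.1
Current account = (-100.2) + (-9.9) + 6.4 + (-10.1) = -113.8
(Excluded from the current account — financial account: purchases of foreign government bonds by domestic residents 32.6, foreign purchases of equities on the domestic stock exchange 10.0, new loans extended by domestic banks to foreign borrowers 24.2, sale of domestic government bonds to non-residents 10.4; capital account: acquisition of foreign patents and trademarks (non-produced assets) 2.8, debt forgiveness received from foreign official creditors 2.7.)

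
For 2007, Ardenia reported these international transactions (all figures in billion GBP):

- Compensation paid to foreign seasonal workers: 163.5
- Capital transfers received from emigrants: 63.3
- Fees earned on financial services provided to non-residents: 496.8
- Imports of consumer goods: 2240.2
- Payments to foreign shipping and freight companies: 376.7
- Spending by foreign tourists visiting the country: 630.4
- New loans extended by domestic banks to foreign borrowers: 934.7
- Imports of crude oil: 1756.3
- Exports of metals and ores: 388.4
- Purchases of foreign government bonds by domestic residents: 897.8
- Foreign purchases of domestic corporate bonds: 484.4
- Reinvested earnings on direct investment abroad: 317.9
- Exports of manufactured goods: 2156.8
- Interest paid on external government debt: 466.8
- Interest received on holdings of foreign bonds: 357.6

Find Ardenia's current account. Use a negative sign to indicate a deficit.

Goods: 2156.8 + 388.4 - 1756.3 - 2240.2 = -1451.3
Services: -376.7 + 496.8 + 630.4 = 750.5
Primary income: 357.6 - 163.5 - 466.8 + 317.9 = 45.2
Current account = (-1451.3) + 750.5 + 45.2 = -655.6
(Excluded from the current account — capital account: capital transfers received from emigrants 63.3; financial account: new loans extended by domestic banks to foreign borrowers 934.7, purchases of foreign government bonds by domestic residents 897.8, foreign purchases of domestic corporate bonds 484.4.)

-655.6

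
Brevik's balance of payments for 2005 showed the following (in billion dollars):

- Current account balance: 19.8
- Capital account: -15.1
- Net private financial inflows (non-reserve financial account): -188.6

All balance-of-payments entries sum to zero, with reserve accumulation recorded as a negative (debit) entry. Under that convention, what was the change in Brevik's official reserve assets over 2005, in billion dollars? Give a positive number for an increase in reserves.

Official reserve transactions balance = -(19.8 + (-15.1) + (-188.6)) = 183.9
An accumulation of reserves is recorded as a debit (negative entry), so the change in the stock of reserves is the negative of that balance.
Change in official reserves = -(183.9) = -183.9

-183.9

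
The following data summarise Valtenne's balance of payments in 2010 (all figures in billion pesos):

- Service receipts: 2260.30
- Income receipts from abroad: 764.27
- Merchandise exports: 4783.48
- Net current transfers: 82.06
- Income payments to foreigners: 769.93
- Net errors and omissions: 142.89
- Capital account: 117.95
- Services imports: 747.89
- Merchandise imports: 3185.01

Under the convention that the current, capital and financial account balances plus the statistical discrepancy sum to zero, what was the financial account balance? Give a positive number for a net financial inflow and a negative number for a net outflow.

-3448.12

Goods balance = 4783.48 - 3185.01 = 1598.47
Services balance = 2260.30 - 747.89 = 1512.41
Trade balance (goods + services) = 1598.47 + 1512.41 = 3110.88
Net primary income = 764.27 - 769.93 = -5.66
Net secondary income = 82.06
Current account = 3110.88 + (-5.66) + 82.06 = 3187.28
Financial account = -(3187.28 + 117.95 + 142.89) = -3448.12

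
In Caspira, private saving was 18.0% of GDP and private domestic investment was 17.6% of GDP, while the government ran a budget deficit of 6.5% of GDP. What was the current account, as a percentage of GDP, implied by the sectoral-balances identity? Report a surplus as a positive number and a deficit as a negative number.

-6.1

By the sectoral-balances identity, CA = (S_private - I) + (T - G).
Private balance = 18.0 - 17.6 = 0.4
Government balance (T - G) = -6.5
CA = 0.4 + (-6.5) = -6.1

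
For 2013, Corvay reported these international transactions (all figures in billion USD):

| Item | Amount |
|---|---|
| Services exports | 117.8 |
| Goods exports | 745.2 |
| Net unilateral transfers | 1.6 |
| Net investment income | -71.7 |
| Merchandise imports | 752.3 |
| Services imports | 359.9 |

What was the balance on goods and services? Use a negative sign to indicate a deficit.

-249.2

Goods balance = 745.2 - 752.3 = -7.1
Services balance = 117.8 - 359.9 = -242.1
Trade balance (goods + services) = -7.1 + (-242.1) = -249.2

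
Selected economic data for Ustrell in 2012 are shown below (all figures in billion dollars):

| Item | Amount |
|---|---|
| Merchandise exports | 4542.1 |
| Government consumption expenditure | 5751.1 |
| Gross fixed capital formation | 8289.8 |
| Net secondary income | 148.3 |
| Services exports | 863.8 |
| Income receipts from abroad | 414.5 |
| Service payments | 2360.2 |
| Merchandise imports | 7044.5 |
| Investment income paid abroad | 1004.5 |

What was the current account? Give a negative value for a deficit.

Goods balance = 4542.1 - 7044.5 = -2502.4
Services balance = 863.8 - 2360.2 = -1496.4
Trade balance (goods + services) = -2502.4 + (-1496.4) = -3998.8
Net primary income = 414.5 - 1004.5 = -590.0
Net secondary income = 148.3
Current account = -3998.8 + (-590.0) + 148.3 = -4440.5

-4440.5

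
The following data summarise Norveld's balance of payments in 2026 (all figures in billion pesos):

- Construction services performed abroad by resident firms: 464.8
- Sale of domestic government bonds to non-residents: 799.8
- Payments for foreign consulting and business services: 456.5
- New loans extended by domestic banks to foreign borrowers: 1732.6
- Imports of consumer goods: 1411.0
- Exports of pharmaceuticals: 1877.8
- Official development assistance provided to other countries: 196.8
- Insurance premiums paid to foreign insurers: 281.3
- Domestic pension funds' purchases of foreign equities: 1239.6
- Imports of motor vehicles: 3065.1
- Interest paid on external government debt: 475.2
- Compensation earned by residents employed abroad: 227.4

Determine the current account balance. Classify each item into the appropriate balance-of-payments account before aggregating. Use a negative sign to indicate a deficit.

-3315.9

Goods: 1877.8 - 1411.0 - 3065.1 = -2598.3
Services: 464.8 - 456.5 - 281.3 = -273.0
Primary income: -475.2 + 227.4 = -247.8
Secondary income: -196.8
Current account = (-2598.3) + (-273.0) + (-247.8) + (-196.8) = -3315.9
(Excluded from the current account — financial account: sale of domestic government bonds to non-residents 799.8, new loans extended by domestic banks to foreign borrowers 1732.6, domestic pension funds' purchases of foreign equities 1239.6.)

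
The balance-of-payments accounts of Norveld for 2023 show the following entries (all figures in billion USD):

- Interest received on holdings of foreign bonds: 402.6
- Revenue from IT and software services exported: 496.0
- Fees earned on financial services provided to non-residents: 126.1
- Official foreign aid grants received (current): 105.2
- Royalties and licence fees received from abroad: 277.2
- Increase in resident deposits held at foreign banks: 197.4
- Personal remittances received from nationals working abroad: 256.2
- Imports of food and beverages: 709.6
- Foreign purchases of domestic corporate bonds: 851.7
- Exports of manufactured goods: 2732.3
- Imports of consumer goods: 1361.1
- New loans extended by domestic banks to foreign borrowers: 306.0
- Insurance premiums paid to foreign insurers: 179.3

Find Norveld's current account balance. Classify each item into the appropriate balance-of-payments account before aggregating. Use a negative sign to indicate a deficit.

Goods: -709.6 + 2732.3 - 1361.1 = 661.6
Services: 277.2 + 126.1 + 496.0 - 179.3 = 720.0
Primary income: 402.6
Secondary income: 105.2 + 256.2 = 361.4
Current account = 661.6 + 720.0 + 402.6 + 361.4 = 2145.6
(Excluded from the current account — financial account: increase in resident deposits held at foreign banks 197.4, foreign purchases of domestic corporate bonds 851.7, new loans extended by domestic banks to foreign borrowers 306.0.)

2145.6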